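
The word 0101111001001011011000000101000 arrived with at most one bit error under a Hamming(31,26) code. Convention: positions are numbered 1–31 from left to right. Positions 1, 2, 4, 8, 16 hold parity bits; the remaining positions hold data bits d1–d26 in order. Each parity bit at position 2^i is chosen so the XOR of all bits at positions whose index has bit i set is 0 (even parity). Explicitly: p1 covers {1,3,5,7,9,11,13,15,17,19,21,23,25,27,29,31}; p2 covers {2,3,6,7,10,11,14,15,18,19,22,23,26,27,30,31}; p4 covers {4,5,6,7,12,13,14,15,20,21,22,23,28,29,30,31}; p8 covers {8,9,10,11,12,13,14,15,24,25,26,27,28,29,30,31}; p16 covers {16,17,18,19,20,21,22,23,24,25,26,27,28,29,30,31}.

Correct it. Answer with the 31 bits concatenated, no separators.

s1 (pos 1,3,5,7,9,11,13,15,17,19,21,23,25,27,29,31): 0⊕0⊕1⊕1⊕0⊕0⊕1⊕1⊕0⊕1⊕0⊕0⊕0⊕0⊕0⊕0 = 1
s2 (pos 2,3,6,7,10,11,14,15,18,19,22,23,26,27,30,31): 1⊕0⊕1⊕1⊕1⊕0⊕0⊕1⊕1⊕1⊕0⊕0⊕1⊕0⊕0⊕0 = 0
s4 (pos 4,5,6,7,12,13,14,15,20,21,22,23,28,29,30,31): 1⊕1⊕1⊕1⊕0⊕1⊕0⊕1⊕0⊕0⊕0⊕0⊕1⊕0⊕0⊕0 = 1
s8 (pos 8,9,10,11,12,13,14,15,24,25,26,27,28,29,30,31): 0⊕0⊕1⊕0⊕0⊕1⊕0⊕1⊕0⊕0⊕1⊕0⊕1⊕0⊕0⊕0 = 1
s16 (pos 16,17,18,19,20,21,22,23,24,25,26,27,28,29,30,31): 1⊕0⊕1⊕1⊕0⊕0⊕0⊕0⊕0⊕0⊕1⊕0⊕1⊕0⊕0⊕0 = 1
Syndrome s16…s1 = 11101 → error at position 29.
Flip position 29: 0101111001001011011000000101000 → 0101111001001011011000000101100

0101111001001011011000000101100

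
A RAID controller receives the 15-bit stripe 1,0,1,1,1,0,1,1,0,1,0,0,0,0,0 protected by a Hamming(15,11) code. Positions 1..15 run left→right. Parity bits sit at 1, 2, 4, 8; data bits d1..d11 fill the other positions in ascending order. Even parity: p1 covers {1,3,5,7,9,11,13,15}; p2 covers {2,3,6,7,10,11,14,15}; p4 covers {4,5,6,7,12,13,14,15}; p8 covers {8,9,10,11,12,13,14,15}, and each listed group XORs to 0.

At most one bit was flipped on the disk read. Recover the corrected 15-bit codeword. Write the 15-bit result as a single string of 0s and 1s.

101111110100000

s1 (pos 1,3,5,7,9,11,13,15): 1⊕1⊕1⊕1⊕0⊕0⊕0⊕0 = 0
s2 (pos 2,3,6,7,10,11,14,15): 0⊕1⊕0⊕1⊕1⊕0⊕0⊕0 = 1
s4 (pos 4,5,6,7,12,13,14,15): 1⊕1⊕0⊕1⊕0⊕0⊕0⊕0 = 1
s8 (pos 8,9,10,11,12,13,14,15): 1⊕0⊕1⊕0⊕0⊕0⊕0⊕0 = 0
Syndrome s8…s1 = 0110 → error at position 6.
Flip position 6: 101110110100000 → 101111110100000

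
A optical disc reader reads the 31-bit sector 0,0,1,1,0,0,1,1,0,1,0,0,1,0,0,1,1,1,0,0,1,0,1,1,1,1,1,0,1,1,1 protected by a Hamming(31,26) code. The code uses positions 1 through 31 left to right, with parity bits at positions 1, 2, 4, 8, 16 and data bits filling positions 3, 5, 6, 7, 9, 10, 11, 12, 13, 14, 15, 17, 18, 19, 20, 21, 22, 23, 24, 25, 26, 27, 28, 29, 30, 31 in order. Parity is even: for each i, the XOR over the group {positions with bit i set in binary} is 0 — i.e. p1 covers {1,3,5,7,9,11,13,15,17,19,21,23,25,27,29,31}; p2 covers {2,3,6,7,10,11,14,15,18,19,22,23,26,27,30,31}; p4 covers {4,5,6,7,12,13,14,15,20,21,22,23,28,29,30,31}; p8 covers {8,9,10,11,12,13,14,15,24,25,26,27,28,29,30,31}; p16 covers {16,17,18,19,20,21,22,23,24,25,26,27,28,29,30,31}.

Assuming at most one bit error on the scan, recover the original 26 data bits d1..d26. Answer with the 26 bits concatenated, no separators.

s1 (pos 1,3,5,7,9,11,13,15,17,19,21,23,25,27,29,31): 0⊕1⊕0⊕1⊕0⊕0⊕1⊕0⊕1⊕0⊕1⊕1⊕1⊕1⊕1⊕1 = 0
s2 (pos 2,3,6,7,10,11,14,15,18,19,22,23,26,27,30,31): 0⊕1⊕0⊕1⊕1⊕0⊕0⊕0⊕1⊕0⊕0⊕1⊕1⊕1⊕1⊕1 = 1
s4 (pos 4,5,6,7,12,13,14,15,20,21,22,23,28,29,30,31): 1⊕0⊕0⊕1⊕0⊕1⊕0⊕0⊕0⊕1⊕0⊕1⊕0⊕1⊕1⊕1 = 0
s8 (pos 8,9,10,11,12,13,14,15,24,25,26,27,28,29,30,31): 1⊕0⊕1⊕0⊕0⊕1⊕0⊕0⊕1⊕1⊕1⊕1⊕0⊕1⊕1⊕1 = 0
s16 (pos 16,17,18,19,20,21,22,23,24,25,26,27,28,29,30,31): 1⊕1⊕1⊕0⊕0⊕1⊕0⊕1⊕1⊕1⊕1⊕1⊕0⊕1⊕1⊕1 = 0
Syndrome s16…s1 = 00010 → error at position 2.
Flip position 2: 0011001101001001110010111110111 → 0111001101001001110010111110111
Read data bits from positions 3,5,6,7,9,10,11,12,13,14,15,17,18,19,20,21,22,23,24,25,26,27,28,29,30,31: 10010100100110010111110111

10010100100110010111110111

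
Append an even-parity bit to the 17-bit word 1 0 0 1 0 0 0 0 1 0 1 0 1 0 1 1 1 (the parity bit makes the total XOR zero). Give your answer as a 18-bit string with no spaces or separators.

XOR of the 17 data bits: 1⊕0⊕0⊕1⊕0⊕0⊕0⊕0⊕1⊕0⊕1⊕0⊕1⊕0⊕1⊕1⊕1 = 0
Parity bit = 0 (so all 18 bits XOR to 0).

100100001010101110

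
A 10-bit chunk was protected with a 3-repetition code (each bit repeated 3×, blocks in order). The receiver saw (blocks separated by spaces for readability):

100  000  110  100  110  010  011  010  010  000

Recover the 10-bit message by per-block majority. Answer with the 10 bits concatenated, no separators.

0010101000

Block 1 (100): 1 one → 0
Block 2 (000): 0 ones → 0
Block 3 (110): 2 ones → 1
Block 4 (100): 1 one → 0
Block 5 (110): 2 ones → 1
Block 6 (010): 1 one → 0
Block 7 (011): 2 ones → 1
Block 8 (010): 1 one → 0
Block 9 (010): 1 one → 0
Block 10 (000): 0 ones → 0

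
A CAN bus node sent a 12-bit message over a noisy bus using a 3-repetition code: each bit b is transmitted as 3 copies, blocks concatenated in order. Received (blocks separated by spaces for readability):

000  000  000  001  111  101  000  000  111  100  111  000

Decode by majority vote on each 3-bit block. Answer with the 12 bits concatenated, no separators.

000011001010

Block 1 (000): 0 ones → 0
Block 2 (000): 0 ones → 0
Block 3 (000): 0 ones → 0
Block 4 (001): 1 one → 0
Block 5 (111): 3 ones → 1
Block 6 (101): 2 ones → 1
Block 7 (000): 0 ones → 0
Block 8 (000): 0 ones → 0
Block 9 (111): 3 ones → 1
Block 10 (100): 1 one → 0
Block 11 (111): 3 ones → 1
Block 12 (000): 0 ones → 0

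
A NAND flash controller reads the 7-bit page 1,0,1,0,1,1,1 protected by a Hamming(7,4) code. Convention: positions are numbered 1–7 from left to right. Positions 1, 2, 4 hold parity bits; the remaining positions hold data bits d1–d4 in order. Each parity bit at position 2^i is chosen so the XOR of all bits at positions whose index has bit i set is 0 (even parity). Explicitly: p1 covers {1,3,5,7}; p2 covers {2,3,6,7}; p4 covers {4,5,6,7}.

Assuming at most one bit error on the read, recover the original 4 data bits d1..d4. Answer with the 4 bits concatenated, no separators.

s1 (pos 1,3,5,7): 1⊕1⊕1⊕1 = 0
s2 (pos 2,3,6,7): 0⊕1⊕1⊕1 = 1
s4 (pos 4,5,6,7): 0⊕1⊕1⊕1 = 1
Syndrome s4…s1 = 110 → error at position 6.
Flip position 6: 1010111 → 1010101
Read data bits from positions 3,5,6,7: 1101

1101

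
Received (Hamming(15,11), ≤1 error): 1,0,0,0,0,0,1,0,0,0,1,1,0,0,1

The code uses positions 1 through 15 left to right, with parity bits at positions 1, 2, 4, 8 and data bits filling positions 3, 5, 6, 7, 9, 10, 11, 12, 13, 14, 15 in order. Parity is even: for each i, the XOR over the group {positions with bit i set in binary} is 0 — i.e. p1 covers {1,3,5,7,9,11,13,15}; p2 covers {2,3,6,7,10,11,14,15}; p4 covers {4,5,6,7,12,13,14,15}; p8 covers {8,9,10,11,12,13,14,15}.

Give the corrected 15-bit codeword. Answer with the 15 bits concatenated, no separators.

100000100011011

s1 (pos 1,3,5,7,9,11,13,15): 1⊕0⊕0⊕1⊕0⊕1⊕0⊕1 = 0
s2 (pos 2,3,6,7,10,11,14,15): 0⊕0⊕0⊕1⊕0⊕1⊕0⊕1 = 1
s4 (pos 4,5,6,7,12,13,14,15): 0⊕0⊕0⊕1⊕1⊕0⊕0⊕1 = 1
s8 (pos 8,9,10,11,12,13,14,15): 0⊕0⊕0⊕1⊕1⊕0⊕0⊕1 = 1
Syndrome s8…s1 = 1110 → error at position 14.
Flip position 14: 100000100011001 → 100000100011011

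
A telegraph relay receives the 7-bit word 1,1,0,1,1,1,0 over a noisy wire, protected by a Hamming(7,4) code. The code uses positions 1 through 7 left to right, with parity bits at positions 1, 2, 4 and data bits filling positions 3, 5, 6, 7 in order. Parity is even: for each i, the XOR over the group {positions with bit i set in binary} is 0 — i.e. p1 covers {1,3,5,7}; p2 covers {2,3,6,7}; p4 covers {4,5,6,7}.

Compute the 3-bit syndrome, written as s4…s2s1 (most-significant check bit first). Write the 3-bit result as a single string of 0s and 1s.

s1 (pos 1,3,5,7): 1⊕0⊕1⊕0 = 0
s2 (pos 2,3,6,7): 1⊕0⊕1⊕0 = 0
s4 (pos 4,5,6,7): 1⊕1⊕1⊕0 = 1
Syndrome s4…s1 = 100 → error at position 4.

100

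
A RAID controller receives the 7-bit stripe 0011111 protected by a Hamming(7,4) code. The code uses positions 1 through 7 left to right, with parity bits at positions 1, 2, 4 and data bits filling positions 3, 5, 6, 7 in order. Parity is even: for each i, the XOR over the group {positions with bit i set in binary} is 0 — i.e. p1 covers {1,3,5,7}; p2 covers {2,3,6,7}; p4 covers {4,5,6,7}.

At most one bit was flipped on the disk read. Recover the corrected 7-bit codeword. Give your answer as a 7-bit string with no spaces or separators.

0001111

s1 (pos 1,3,5,7): 0⊕1⊕1⊕1 = 1
s2 (pos 2,3,6,7): 0⊕1⊕1⊕1 = 1
s4 (pos 4,5,6,7): 1⊕1⊕1⊕1 = 0
Syndrome s4…s1 = 011 → error at position 3.
Flip position 3: 0011111 → 0001111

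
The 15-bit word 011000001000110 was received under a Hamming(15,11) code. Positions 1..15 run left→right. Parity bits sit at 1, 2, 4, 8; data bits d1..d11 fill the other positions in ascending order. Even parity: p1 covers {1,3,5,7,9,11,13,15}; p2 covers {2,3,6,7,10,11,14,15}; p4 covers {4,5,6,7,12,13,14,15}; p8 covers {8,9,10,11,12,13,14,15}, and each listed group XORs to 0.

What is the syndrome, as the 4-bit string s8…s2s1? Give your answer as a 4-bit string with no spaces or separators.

1011

s1 (pos 1,3,5,7,9,11,13,15): 0⊕1⊕0⊕0⊕1⊕0⊕1⊕0 = 1
s2 (pos 2,3,6,7,10,11,14,15): 1⊕1⊕0⊕0⊕0⊕0⊕1⊕0 = 1
s4 (pos 4,5,6,7,12,13,14,15): 0⊕0⊕0⊕0⊕0⊕1⊕1⊕0 = 0
s8 (pos 8,9,10,11,12,13,14,15): 0⊕1⊕0⊕0⊕0⊕1⊕1⊕0 = 1
Syndrome s8…s1 = 1011 → error at position 11.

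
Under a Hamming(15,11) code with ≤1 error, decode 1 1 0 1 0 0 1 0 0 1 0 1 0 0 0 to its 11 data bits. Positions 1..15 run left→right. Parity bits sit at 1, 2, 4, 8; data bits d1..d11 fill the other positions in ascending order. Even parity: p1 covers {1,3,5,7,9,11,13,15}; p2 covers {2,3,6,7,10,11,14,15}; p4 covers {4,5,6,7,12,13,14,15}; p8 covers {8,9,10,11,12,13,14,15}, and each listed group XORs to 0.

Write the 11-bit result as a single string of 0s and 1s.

00110101000

s1 (pos 1,3,5,7,9,11,13,15): 1⊕0⊕0⊕1⊕0⊕0⊕0⊕0 = 0
s2 (pos 2,3,6,7,10,11,14,15): 1⊕0⊕0⊕1⊕1⊕0⊕0⊕0 = 1
s4 (pos 4,5,6,7,12,13,14,15): 1⊕0⊕0⊕1⊕1⊕0⊕0⊕0 = 1
s8 (pos 8,9,10,11,12,13,14,15): 0⊕0⊕1⊕0⊕1⊕0⊕0⊕0 = 0
Syndrome s8…s1 = 0110 → error at position 6.
Flip position 6: 110100100101000 → 110101100101000
Read data bits from positions 3,5,6,7,9,10,11,12,13,14,15: 00110101000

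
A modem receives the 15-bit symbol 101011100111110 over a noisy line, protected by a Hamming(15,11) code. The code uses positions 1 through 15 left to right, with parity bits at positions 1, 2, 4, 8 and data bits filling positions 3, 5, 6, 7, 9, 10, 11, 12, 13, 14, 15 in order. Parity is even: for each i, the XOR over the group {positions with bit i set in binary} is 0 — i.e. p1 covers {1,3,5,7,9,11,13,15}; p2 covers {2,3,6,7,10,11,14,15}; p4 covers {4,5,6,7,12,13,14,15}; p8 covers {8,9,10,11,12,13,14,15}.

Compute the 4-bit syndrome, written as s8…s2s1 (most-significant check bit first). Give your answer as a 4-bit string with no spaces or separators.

s1 (pos 1,3,5,7,9,11,13,15): 1⊕1⊕1⊕1⊕0⊕1⊕1⊕0 = 0
s2 (pos 2,3,6,7,10,11,14,15): 0⊕1⊕1⊕1⊕1⊕1⊕1⊕0 = 0
s4 (pos 4,5,6,7,12,13,14,15): 0⊕1⊕1⊕1⊕1⊕1⊕1⊕0 = 0
s8 (pos 8,9,10,11,12,13,14,15): 0⊕0⊕1⊕1⊕1⊕1⊕1⊕0 = 1
Syndrome s8…s1 = 1000 → error at position 8.

1000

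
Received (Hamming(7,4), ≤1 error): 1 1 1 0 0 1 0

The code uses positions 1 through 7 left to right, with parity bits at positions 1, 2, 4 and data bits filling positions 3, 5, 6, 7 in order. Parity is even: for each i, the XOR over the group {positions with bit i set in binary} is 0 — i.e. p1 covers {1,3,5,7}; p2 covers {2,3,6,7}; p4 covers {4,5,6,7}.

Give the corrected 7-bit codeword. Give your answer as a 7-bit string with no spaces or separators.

s1 (pos 1,3,5,7): 1⊕1⊕0⊕0 = 0
s2 (pos 2,3,6,7): 1⊕1⊕1⊕0 = 1
s4 (pos 4,5,6,7): 0⊕0⊕1⊕0 = 1
Syndrome s4…s1 = 110 → error at position 6.
Flip position 6: 1110010 → 1110000

1110000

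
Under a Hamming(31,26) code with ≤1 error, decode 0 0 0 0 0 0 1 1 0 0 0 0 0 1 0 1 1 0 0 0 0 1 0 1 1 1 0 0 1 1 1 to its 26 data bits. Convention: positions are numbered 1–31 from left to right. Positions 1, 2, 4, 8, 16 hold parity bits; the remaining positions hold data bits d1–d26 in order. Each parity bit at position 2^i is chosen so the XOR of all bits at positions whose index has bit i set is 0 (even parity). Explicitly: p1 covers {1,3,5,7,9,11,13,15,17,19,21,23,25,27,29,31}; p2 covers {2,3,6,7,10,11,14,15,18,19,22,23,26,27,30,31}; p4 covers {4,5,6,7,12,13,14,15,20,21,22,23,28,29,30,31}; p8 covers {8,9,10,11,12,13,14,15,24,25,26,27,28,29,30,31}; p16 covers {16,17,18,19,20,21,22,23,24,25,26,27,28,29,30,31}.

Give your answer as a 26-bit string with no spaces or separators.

s1 (pos 1,3,5,7,9,11,13,15,17,19,21,23,25,27,29,31): 0⊕0⊕0⊕1⊕0⊕0⊕0⊕0⊕1⊕0⊕0⊕0⊕1⊕0⊕1⊕1 = 1
s2 (pos 2,3,6,7,10,11,14,15,18,19,22,23,26,27,30,31): 0⊕0⊕0⊕1⊕0⊕0⊕1⊕0⊕0⊕0⊕1⊕0⊕1⊕0⊕1⊕1 = 0
s4 (pos 4,5,6,7,12,13,14,15,20,21,22,23,28,29,30,31): 0⊕0⊕0⊕1⊕0⊕0⊕1⊕0⊕0⊕0⊕1⊕0⊕0⊕1⊕1⊕1 = 0
s8 (pos 8,9,10,11,12,13,14,15,24,25,26,27,28,29,30,31): 1⊕0⊕0⊕0⊕0⊕0⊕1⊕0⊕1⊕1⊕1⊕0⊕0⊕1⊕1⊕1 = 0
s16 (pos 16,17,18,19,20,21,22,23,24,25,26,27,28,29,30,31): 1⊕1⊕0⊕0⊕0⊕0⊕1⊕0⊕1⊕1⊕1⊕0⊕0⊕1⊕1⊕1 = 1
Syndrome s16…s1 = 10001 → error at position 17.
Flip position 17: 0000001100000101100001011100111 → 0000001100000101000001011100111
Read data bits from positions 3,5,6,7,9,10,11,12,13,14,15,17,18,19,20,21,22,23,24,25,26,27,28,29,30,31: 00010000010000001011100111

00010000010000001011100111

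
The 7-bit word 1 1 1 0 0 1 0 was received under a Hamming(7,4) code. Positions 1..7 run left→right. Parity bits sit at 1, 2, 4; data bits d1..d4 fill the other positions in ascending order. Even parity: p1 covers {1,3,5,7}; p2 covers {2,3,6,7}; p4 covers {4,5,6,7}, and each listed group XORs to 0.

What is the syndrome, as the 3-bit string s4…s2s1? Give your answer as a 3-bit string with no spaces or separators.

s1 (pos 1,3,5,7): 1⊕1⊕0⊕0 = 0
s2 (pos 2,3,6,7): 1⊕1⊕1⊕0 = 1
s4 (pos 4,5,6,7): 0⊕0⊕1⊕0 = 1
Syndrome s4…s1 = 110 → error at position 6.

110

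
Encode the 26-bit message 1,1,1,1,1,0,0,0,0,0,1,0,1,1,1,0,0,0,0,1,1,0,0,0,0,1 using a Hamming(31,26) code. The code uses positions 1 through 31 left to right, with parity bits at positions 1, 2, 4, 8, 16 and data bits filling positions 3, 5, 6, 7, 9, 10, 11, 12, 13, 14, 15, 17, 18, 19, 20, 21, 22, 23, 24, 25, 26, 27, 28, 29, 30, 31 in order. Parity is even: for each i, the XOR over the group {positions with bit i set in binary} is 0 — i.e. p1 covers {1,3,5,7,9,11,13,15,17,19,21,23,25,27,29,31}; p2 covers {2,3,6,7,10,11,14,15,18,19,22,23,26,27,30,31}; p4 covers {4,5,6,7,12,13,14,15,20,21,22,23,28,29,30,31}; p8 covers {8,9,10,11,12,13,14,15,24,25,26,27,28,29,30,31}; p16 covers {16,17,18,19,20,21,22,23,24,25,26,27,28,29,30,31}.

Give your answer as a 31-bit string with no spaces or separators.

Place data at non-parity positions: p1 p2 1 p4 1 1 1 p8 1 0 0 0 0 0 1 p16 0 1 1 1 0 0 0 0 1 1 0 0 0 0 1
p1 (pos 1,3,5,7,9,11,13,15,17,19,21,23,25,27,29,31): XOR of data positions = 1⊕1⊕1⊕1⊕0⊕0⊕1⊕0⊕1⊕0⊕0⊕1⊕0⊕0⊕1 = 0
p2 (pos 2,3,6,7,10,11,14,15,18,19,22,23,26,27,30,31): XOR of data positions = 1⊕1⊕1⊕0⊕0⊕0⊕1⊕1⊕1⊕0⊕0⊕1⊕0⊕0⊕1 = 0
p4 (pos 4,5,6,7,12,13,14,15,20,21,22,23,28,29,30,31): XOR of data positions = 1⊕1⊕1⊕0⊕0⊕0⊕1⊕1⊕0⊕0⊕0⊕0⊕0⊕0⊕1 = 0
p8 (pos 8,9,10,11,12,13,14,15,24,25,26,27,28,29,30,31): XOR of data positions = 1⊕0⊕0⊕0⊕0⊕0⊕1⊕0⊕1⊕1⊕0⊕0⊕0⊕0⊕1 = 1
p16 (pos 16,17,18,19,20,21,22,23,24,25,26,27,28,29,30,31): XOR of data positions = 0⊕1⊕1⊕1⊕0⊕0⊕0⊕0⊕1⊕1⊕0⊕0⊕0⊕0⊕1 = 0
Codeword: 0010111110000010011100001100001

0010111110000010011100001100001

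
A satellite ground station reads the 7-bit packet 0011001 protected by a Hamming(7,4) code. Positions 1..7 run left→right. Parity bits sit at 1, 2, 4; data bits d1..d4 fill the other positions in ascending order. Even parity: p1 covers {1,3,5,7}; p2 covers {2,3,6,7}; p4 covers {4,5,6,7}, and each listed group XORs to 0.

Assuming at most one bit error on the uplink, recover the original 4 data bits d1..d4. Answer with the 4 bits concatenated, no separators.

1001

s1 (pos 1,3,5,7): 0⊕1⊕0⊕1 = 0
s2 (pos 2,3,6,7): 0⊕1⊕0⊕1 = 0
s4 (pos 4,5,6,7): 1⊕0⊕0⊕1 = 0
Syndrome s4…s1 = 000 → no error.
Read data bits from positions 3,5,6,7: 1001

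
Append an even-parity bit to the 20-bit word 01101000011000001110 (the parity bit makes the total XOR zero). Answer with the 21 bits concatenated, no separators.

XOR of the 20 data bits: 0⊕1⊕1⊕0⊕1⊕0⊕0⊕0⊕0⊕1⊕1⊕0⊕0⊕0⊕0⊕0⊕1⊕1⊕1⊕0 = 0
Parity bit = 0 (so all 21 bits XOR to 0).

011010000110000011100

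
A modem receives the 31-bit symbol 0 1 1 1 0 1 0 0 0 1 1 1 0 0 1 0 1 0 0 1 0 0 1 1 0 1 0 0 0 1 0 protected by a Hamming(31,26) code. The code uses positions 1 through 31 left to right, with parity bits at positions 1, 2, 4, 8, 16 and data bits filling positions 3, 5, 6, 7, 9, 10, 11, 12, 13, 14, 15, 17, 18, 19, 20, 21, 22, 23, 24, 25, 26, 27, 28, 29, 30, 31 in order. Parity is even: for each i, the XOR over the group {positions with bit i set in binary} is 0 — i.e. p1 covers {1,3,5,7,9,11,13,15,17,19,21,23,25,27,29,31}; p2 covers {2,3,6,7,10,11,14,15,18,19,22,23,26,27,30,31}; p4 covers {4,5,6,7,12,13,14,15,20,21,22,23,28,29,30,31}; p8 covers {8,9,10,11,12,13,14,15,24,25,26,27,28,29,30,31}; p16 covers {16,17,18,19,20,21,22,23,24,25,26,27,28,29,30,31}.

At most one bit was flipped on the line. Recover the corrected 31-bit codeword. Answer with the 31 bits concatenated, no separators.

0111010001110000100100110100010

s1 (pos 1,3,5,7,9,11,13,15,17,19,21,23,25,27,29,31): 0⊕1⊕0⊕0⊕0⊕1⊕0⊕1⊕1⊕0⊕0⊕1⊕0⊕0⊕0⊕0 = 1
s2 (pos 2,3,6,7,10,11,14,15,18,19,22,23,26,27,30,31): 1⊕1⊕1⊕0⊕1⊕1⊕0⊕1⊕0⊕0⊕0⊕1⊕1⊕0⊕1⊕0 = 1
s4 (pos 4,5,6,7,12,13,14,15,20,21,22,23,28,29,30,31): 1⊕0⊕1⊕0⊕1⊕0⊕0⊕1⊕1⊕0⊕0⊕1⊕0⊕0⊕1⊕0 = 1
s8 (pos 8,9,10,11,12,13,14,15,24,25,26,27,28,29,30,31): 0⊕0⊕1⊕1⊕1⊕0⊕0⊕1⊕1⊕0⊕1⊕0⊕0⊕0⊕1⊕0 = 1
s16 (pos 16,17,18,19,20,21,22,23,24,25,26,27,28,29,30,31): 0⊕1⊕0⊕0⊕1⊕0⊕0⊕1⊕1⊕0⊕1⊕0⊕0⊕0⊕1⊕0 = 0
Syndrome s16…s1 = 01111 → error at position 15.
Flip position 15: 0111010001110010100100110100010 → 0111010001110000100100110100010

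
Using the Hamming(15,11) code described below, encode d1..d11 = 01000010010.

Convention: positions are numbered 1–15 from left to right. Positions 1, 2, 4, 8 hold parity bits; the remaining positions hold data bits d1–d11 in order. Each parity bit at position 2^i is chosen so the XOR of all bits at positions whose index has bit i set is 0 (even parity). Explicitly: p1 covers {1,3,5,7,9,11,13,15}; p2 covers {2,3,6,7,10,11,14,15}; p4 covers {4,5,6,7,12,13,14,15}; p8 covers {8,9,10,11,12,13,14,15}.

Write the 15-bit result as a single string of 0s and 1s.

Place data at non-parity positions: p1 p2 0 p4 1 0 0 p8 0 0 1 0 0 1 0
p1 (pos 1,3,5,7,9,11,13,15): XOR of data positions = 0⊕1⊕0⊕0⊕1⊕0⊕0 = 0
p2 (pos 2,3,6,7,10,11,14,15): XOR of data positions = 0⊕0⊕0⊕0⊕1⊕1⊕0 = 0
p4 (pos 4,5,6,7,12,13,14,15): XOR of data positions = 1⊕0⊕0⊕0⊕0⊕1⊕0 = 0
p8 (pos 8,9,10,11,12,13,14,15): XOR of data positions = 0⊕0⊕1⊕0⊕0⊕1⊕0 = 0
Codeword: 000010000010010

000010000010010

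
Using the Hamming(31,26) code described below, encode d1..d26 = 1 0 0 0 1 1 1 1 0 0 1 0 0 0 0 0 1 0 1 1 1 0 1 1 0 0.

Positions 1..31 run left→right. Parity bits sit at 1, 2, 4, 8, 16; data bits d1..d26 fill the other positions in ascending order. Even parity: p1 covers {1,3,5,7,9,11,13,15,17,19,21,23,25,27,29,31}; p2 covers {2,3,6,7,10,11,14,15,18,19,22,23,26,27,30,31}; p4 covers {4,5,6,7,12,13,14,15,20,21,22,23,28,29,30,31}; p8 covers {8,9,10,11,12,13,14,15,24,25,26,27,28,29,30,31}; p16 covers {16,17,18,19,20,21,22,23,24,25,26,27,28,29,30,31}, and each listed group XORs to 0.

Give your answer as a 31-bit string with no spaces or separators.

0011000011110010000001011101100

Place data at non-parity positions: p1 p2 1 p4 0 0 0 p8 1 1 1 1 0 0 1 p16 0 0 0 0 0 1 0 1 1 1 0 1 1 0 0
p1 (pos 1,3,5,7,9,11,13,15,17,19,21,23,25,27,29,31): XOR of data positions = 1⊕0⊕0⊕1⊕1⊕0⊕1⊕0⊕0⊕0⊕0⊕1⊕0⊕1⊕0 = 0
p2 (pos 2,3,6,7,10,11,14,15,18,19,22,23,26,27,30,31): XOR of data positions = 1⊕0⊕0⊕1⊕1⊕0⊕1⊕0⊕0⊕1⊕0⊕1⊕0⊕0⊕0 = 0
p4 (pos 4,5,6,7,12,13,14,15,20,21,22,23,28,29,30,31): XOR of data positions = 0⊕0⊕0⊕1⊕0⊕0⊕1⊕0⊕0⊕1⊕0⊕1⊕1⊕0⊕0 = 1
p8 (pos 8,9,10,11,12,13,14,15,24,25,26,27,28,29,30,31): XOR of data positions = 1⊕1⊕1⊕1⊕0⊕0⊕1⊕1⊕1⊕1⊕0⊕1⊕1⊕0⊕0 = 0
p16 (pos 16,17,18,19,20,21,22,23,24,25,26,27,28,29,30,31): XOR of data positions = 0⊕0⊕0⊕0⊕0⊕1⊕0⊕1⊕1⊕1⊕0⊕1⊕1⊕0⊕0 = 0
Codeword: 0011000011110010000001011101100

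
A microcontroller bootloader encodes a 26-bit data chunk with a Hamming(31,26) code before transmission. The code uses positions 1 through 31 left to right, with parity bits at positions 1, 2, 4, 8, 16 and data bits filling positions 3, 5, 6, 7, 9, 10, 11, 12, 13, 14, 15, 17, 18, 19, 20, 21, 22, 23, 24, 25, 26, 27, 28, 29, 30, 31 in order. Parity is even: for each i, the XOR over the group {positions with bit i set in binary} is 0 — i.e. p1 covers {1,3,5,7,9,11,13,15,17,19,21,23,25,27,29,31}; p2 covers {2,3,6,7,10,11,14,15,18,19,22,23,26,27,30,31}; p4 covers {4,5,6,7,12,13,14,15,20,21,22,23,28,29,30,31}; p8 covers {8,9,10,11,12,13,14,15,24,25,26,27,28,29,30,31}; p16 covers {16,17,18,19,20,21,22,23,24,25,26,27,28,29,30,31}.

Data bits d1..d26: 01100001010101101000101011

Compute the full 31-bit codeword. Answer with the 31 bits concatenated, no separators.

0101110000010100101101000101011

Place data at non-parity positions: p1 p2 0 p4 1 1 0 p8 0 0 0 1 0 1 0 p16 1 0 1 1 0 1 0 0 0 1 0 1 0 1 1
p1 (pos 1,3,5,7,9,11,13,15,17,19,21,23,25,27,29,31): XOR of data positions = 0⊕1⊕0⊕0⊕0⊕0⊕0⊕1⊕1⊕0⊕0⊕0⊕0⊕0⊕1 = 0
p2 (pos 2,3,6,7,10,11,14,15,18,19,22,23,26,27,30,31): XOR of data positions = 0⊕1⊕0⊕0⊕0⊕1⊕0⊕0⊕1⊕1⊕0⊕1⊕0⊕1⊕1 = 1
p4 (pos 4,5,6,7,12,13,14,15,20,21,22,23,28,29,30,31): XOR of data positions = 1⊕1⊕0⊕1⊕0⊕1⊕0⊕1⊕0⊕1⊕0⊕1⊕0⊕1⊕1 = 1
p8 (pos 8,9,10,11,12,13,14,15,24,25,26,27,28,29,30,31): XOR of data positions = 0⊕0⊕0⊕1⊕0⊕1⊕0⊕0⊕0⊕1⊕0⊕1⊕0⊕1⊕1 = 0
p16 (pos 16,17,18,19,20,21,22,23,24,25,26,27,28,29,30,31): XOR of data positions = 1⊕0⊕1⊕1⊕0⊕1⊕0⊕0⊕0⊕1⊕0⊕1⊕0⊕1⊕1 = 0
Codeword: 0101110000010100101101000101011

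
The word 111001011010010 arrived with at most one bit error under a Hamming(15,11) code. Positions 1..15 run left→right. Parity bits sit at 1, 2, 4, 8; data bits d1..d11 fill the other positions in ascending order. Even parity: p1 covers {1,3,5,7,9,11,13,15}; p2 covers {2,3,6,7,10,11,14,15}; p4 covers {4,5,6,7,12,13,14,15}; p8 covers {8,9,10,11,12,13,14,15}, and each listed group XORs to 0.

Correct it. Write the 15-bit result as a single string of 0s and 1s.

s1 (pos 1,3,5,7,9,11,13,15): 1⊕1⊕0⊕0⊕1⊕1⊕0⊕0 = 0
s2 (pos 2,3,6,7,10,11,14,15): 1⊕1⊕1⊕0⊕0⊕1⊕1⊕0 = 1
s4 (pos 4,5,6,7,12,13,14,15): 0⊕0⊕1⊕0⊕0⊕0⊕1⊕0 = 0
s8 (pos 8,9,10,11,12,13,14,15): 1⊕1⊕0⊕1⊕0⊕0⊕1⊕0 = 0
Syndrome s8…s1 = 0010 → error at position 2.
Flip position 2: 111001011010010 → 101001011010010

101001011010010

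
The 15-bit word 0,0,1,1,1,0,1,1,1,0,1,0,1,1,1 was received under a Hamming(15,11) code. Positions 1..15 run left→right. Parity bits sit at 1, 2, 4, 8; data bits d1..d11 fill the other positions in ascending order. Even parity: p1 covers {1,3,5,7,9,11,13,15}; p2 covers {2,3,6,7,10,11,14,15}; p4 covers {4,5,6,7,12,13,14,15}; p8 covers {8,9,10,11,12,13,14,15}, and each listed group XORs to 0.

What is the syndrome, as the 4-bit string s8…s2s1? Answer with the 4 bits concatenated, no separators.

0011

s1 (pos 1,3,5,7,9,11,13,15): 0⊕1⊕1⊕1⊕1⊕1⊕1⊕1 = 1
s2 (pos 2,3,6,7,10,11,14,15): 0⊕1⊕0⊕1⊕0⊕1⊕1⊕1 = 1
s4 (pos 4,5,6,7,12,13,14,15): 1⊕1⊕0⊕1⊕0⊕1⊕1⊕1 = 0
s8 (pos 8,9,10,11,12,13,14,15): 1⊕1⊕0⊕1⊕0⊕1⊕1⊕1 = 0
Syndrome s8…s1 = 0011 → error at position 3.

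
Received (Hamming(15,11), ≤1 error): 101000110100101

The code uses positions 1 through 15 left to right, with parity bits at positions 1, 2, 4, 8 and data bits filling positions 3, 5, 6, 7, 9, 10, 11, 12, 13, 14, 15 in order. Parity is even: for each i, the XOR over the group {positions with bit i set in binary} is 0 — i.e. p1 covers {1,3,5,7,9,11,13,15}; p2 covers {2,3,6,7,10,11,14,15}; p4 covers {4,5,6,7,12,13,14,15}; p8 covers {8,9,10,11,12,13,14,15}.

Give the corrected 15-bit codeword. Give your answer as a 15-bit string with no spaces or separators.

s1 (pos 1,3,5,7,9,11,13,15): 1⊕1⊕0⊕1⊕0⊕0⊕1⊕1 = 1
s2 (pos 2,3,6,7,10,11,14,15): 0⊕1⊕0⊕1⊕1⊕0⊕0⊕1 = 0
s4 (pos 4,5,6,7,12,13,14,15): 0⊕0⊕0⊕1⊕0⊕1⊕0⊕1 = 1
s8 (pos 8,9,10,11,12,13,14,15): 1⊕0⊕1⊕0⊕0⊕1⊕0⊕1 = 0
Syndrome s8…s1 = 0101 → error at position 5.
Flip position 5: 101000110100101 → 101010110100101

101010110100101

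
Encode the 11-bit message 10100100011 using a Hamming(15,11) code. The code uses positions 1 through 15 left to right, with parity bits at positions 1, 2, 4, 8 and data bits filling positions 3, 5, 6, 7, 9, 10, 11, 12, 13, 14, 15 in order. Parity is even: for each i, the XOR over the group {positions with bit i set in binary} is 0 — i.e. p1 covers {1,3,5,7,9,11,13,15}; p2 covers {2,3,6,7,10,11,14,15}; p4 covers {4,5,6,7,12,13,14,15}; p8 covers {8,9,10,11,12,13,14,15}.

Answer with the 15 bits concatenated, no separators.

Place data at non-parity positions: p1 p2 1 p4 0 1 0 p8 0 1 0 0 0 1 1
p1 (pos 1,3,5,7,9,11,13,15): XOR of data positions = 1⊕0⊕0⊕0⊕0⊕0⊕1 = 0
p2 (pos 2,3,6,7,10,11,14,15): XOR of data positions = 1⊕1⊕0⊕1⊕0⊕1⊕1 = 1
p4 (pos 4,5,6,7,12,13,14,15): XOR of data positions = 0⊕1⊕0⊕0⊕0⊕1⊕1 = 1
p8 (pos 8,9,10,11,12,13,14,15): XOR of data positions = 0⊕1⊕0⊕0⊕0⊕1⊕1 = 1
Codeword: 011101010100011

011101010100011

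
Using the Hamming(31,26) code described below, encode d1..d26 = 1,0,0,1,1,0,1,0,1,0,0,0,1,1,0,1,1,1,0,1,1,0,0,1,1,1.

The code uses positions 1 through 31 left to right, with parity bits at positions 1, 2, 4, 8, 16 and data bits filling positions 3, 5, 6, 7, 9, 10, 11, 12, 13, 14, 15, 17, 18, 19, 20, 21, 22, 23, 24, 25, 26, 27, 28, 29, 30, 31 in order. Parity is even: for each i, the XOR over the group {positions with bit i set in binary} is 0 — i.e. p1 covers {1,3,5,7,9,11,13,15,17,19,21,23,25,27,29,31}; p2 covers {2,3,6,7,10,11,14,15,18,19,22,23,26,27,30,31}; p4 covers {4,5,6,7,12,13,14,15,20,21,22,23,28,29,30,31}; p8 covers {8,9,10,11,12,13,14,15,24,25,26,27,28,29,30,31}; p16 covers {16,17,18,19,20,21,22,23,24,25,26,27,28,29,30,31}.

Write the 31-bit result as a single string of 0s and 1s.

1010001010101000011011101100111

Place data at non-parity positions: p1 p2 1 p4 0 0 1 p8 1 0 1 0 1 0 0 p16 0 1 1 0 1 1 1 0 1 1 0 0 1 1 1
p1 (pos 1,3,5,7,9,11,13,15,17,19,21,23,25,27,29,31): XOR of data positions = 1⊕0⊕1⊕1⊕1⊕1⊕0⊕0⊕1⊕1⊕1⊕1⊕0⊕1⊕1 = 1
p2 (pos 2,3,6,7,10,11,14,15,18,19,22,23,26,27,30,31): XOR of data positions = 1⊕0⊕1⊕0⊕1⊕0⊕0⊕1⊕1⊕1⊕1⊕1⊕0⊕1⊕1 = 0
p4 (pos 4,5,6,7,12,13,14,15,20,21,22,23,28,29,30,31): XOR of data positions = 0⊕0⊕1⊕0⊕1⊕0⊕0⊕0⊕1⊕1⊕1⊕0⊕1⊕1⊕1 = 0
p8 (pos 8,9,10,11,12,13,14,15,24,25,26,27,28,29,30,31): XOR of data positions = 1⊕0⊕1⊕0⊕1⊕0⊕0⊕0⊕1⊕1⊕0⊕0⊕1⊕1⊕1 = 0
p16 (pos 16,17,18,19,20,21,22,23,24,25,26,27,28,29,30,31): XOR of data positions = 0⊕1⊕1⊕0⊕1⊕1⊕1⊕0⊕1⊕1⊕0⊕0⊕1⊕1⊕1 = 0
Codeword: 1010001010101000011011101100111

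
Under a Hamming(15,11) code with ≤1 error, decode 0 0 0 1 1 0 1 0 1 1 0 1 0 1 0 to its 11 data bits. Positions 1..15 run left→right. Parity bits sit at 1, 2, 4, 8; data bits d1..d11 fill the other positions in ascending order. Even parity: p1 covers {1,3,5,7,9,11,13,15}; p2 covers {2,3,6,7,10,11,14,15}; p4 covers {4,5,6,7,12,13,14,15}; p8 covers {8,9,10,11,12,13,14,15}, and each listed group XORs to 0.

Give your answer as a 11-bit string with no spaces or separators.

s1 (pos 1,3,5,7,9,11,13,15): 0⊕0⊕1⊕1⊕1⊕0⊕0⊕0 = 1
s2 (pos 2,3,6,7,10,11,14,15): 0⊕0⊕0⊕1⊕1⊕0⊕1⊕0 = 1
s4 (pos 4,5,6,7,12,13,14,15): 1⊕1⊕0⊕1⊕1⊕0⊕1⊕0 = 1
s8 (pos 8,9,10,11,12,13,14,15): 0⊕1⊕1⊕0⊕1⊕0⊕1⊕0 = 0
Syndrome s8…s1 = 0111 → error at position 7.
Flip position 7: 000110101101010 → 000110001101010
Read data bits from positions 3,5,6,7,9,10,11,12,13,14,15: 01001101010

01001101010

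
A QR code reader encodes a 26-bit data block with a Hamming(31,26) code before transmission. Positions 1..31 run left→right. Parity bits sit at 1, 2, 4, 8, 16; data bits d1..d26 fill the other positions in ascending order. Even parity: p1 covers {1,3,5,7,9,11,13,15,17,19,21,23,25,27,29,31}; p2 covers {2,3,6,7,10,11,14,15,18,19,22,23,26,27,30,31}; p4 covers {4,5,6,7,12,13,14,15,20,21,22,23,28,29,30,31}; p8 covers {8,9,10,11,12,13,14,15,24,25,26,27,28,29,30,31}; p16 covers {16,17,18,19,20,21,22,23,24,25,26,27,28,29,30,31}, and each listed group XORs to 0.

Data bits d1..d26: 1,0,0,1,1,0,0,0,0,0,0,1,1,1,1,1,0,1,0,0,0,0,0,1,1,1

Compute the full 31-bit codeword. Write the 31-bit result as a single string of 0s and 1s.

1111001010000001111110100000111

Place data at non-parity positions: p1 p2 1 p4 0 0 1 p8 1 0 0 0 0 0 0 p16 1 1 1 1 1 0 1 0 0 0 0 0 1 1 1
p1 (pos 1,3,5,7,9,11,13,15,17,19,21,23,25,27,29,31): XOR of data positions = 1⊕0⊕1⊕1⊕0⊕0⊕0⊕1⊕1⊕1⊕1⊕0⊕0⊕1⊕1 = 1
p2 (pos 2,3,6,7,10,11,14,15,18,19,22,23,26,27,30,31): XOR of data positions = 1⊕0⊕1⊕0⊕0⊕0⊕0⊕1⊕1⊕0⊕1⊕0⊕0⊕1⊕1 = 1
p4 (pos 4,5,6,7,12,13,14,15,20,21,22,23,28,29,30,31): XOR of data positions = 0⊕0⊕1⊕0⊕0⊕0⊕0⊕1⊕1⊕0⊕1⊕0⊕1⊕1⊕1 = 1
p8 (pos 8,9,10,11,12,13,14,15,24,25,26,27,28,29,30,31): XOR of data positions = 1⊕0⊕0⊕0⊕0⊕0⊕0⊕0⊕0⊕0⊕0⊕0⊕1⊕1⊕1 = 0
p16 (pos 16,17,18,19,20,21,22,23,24,25,26,27,28,29,30,31): XOR of data positions = 1⊕1⊕1⊕1⊕1⊕0⊕1⊕0⊕0⊕0⊕0⊕0⊕1⊕1⊕1 = 1
Codeword: 1111001010000001111110100000111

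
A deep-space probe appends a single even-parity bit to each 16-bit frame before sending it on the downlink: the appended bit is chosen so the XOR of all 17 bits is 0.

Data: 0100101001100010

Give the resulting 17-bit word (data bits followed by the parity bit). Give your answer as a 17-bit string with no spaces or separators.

XOR of the 16 data bits: 0⊕1⊕0⊕0⊕1⊕0⊕1⊕0⊕0⊕1⊕1⊕0⊕0⊕0⊕1⊕0 = 0
Parity bit = 0 (so all 17 bits XOR to 0).

01001010011000100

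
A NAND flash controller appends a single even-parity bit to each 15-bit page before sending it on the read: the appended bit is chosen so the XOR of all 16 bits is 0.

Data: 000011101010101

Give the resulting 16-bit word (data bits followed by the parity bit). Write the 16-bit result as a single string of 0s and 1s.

0000111010101011

XOR of the 15 data bits: 0⊕0⊕0⊕0⊕1⊕1⊕1⊕0⊕1⊕0⊕1⊕0⊕1⊕0⊕1 = 1
Parity bit = 1 (so all 16 bits XOR to 0).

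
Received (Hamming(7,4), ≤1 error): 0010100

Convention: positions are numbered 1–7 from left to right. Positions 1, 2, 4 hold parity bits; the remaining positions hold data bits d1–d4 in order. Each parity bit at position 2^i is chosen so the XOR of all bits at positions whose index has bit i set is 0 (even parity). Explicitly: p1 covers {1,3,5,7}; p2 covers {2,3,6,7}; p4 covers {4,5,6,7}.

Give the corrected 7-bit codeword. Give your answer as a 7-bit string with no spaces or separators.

s1 (pos 1,3,5,7): 0⊕1⊕1⊕0 = 0
s2 (pos 2,3,6,7): 0⊕1⊕0⊕0 = 1
s4 (pos 4,5,6,7): 0⊕1⊕0⊕0 = 1
Syndrome s4…s1 = 110 → error at position 6.
Flip position 6: 0010100 → 0010110

0010110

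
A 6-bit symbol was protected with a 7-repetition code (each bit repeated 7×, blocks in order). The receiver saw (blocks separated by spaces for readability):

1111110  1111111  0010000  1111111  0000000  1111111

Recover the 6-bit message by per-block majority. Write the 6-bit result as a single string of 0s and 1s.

Block 1 (1111110): 6 ones → 1
Block 2 (1111111): 7 ones → 1
Block 3 (0010000): 1 one → 0
Block 4 (1111111): 7 ones → 1
Block 5 (0000000): 0 ones → 0
Block 6 (1111111): 7 ones → 1

110101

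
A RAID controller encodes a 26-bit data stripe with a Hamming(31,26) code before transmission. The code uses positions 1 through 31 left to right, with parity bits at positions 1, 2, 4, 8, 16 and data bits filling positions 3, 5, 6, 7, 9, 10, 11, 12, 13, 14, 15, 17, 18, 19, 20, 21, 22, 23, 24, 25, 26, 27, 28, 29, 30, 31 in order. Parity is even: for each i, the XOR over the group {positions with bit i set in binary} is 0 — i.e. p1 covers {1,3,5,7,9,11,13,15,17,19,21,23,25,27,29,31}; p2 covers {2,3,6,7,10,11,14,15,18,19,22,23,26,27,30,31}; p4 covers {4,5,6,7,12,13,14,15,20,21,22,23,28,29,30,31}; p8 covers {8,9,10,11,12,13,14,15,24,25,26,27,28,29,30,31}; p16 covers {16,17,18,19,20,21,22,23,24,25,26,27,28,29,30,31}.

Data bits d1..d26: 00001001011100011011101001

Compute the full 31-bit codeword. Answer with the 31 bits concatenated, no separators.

Place data at non-parity positions: p1 p2 0 p4 0 0 0 p8 1 0 0 1 0 1 1 p16 1 0 0 0 1 1 0 1 1 1 0 1 0 0 1
p1 (pos 1,3,5,7,9,11,13,15,17,19,21,23,25,27,29,31): XOR of data positions = 0⊕0⊕0⊕1⊕0⊕0⊕1⊕1⊕0⊕1⊕0⊕1⊕0⊕0⊕1 = 0
p2 (pos 2,3,6,7,10,11,14,15,18,19,22,23,26,27,30,31): XOR of data positions = 0⊕0⊕0⊕0⊕0⊕1⊕1⊕0⊕0⊕1⊕0⊕1⊕0⊕0⊕1 = 1
p4 (pos 4,5,6,7,12,13,14,15,20,21,22,23,28,29,30,31): XOR of data positions = 0⊕0⊕0⊕1⊕0⊕1⊕1⊕0⊕1⊕1⊕0⊕1⊕0⊕0⊕1 = 1
p8 (pos 8,9,10,11,12,13,14,15,24,25,26,27,28,29,30,31): XOR of data positions = 1⊕0⊕0⊕1⊕0⊕1⊕1⊕1⊕1⊕1⊕0⊕1⊕0⊕0⊕1 = 1
p16 (pos 16,17,18,19,20,21,22,23,24,25,26,27,28,29,30,31): XOR of data positions = 1⊕0⊕0⊕0⊕1⊕1⊕0⊕1⊕1⊕1⊕0⊕1⊕0⊕0⊕1 = 0
Codeword: 0101000110010110100011011101001

0101000110010110100011011101001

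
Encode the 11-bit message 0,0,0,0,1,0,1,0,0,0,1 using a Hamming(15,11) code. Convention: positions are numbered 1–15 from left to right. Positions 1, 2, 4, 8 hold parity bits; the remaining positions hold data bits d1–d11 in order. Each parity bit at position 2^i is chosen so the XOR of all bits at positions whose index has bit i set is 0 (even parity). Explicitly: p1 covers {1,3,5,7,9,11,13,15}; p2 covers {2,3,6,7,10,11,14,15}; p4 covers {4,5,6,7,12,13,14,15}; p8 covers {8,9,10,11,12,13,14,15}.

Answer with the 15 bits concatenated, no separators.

Place data at non-parity positions: p1 p2 0 p4 0 0 0 p8 1 0 1 0 0 0 1
p1 (pos 1,3,5,7,9,11,13,15): XOR of data positions = 0⊕0⊕0⊕1⊕1⊕0⊕1 = 1
p2 (pos 2,3,6,7,10,11,14,15): XOR of data positions = 0⊕0⊕0⊕0⊕1⊕0⊕1 = 0
p4 (pos 4,5,6,7,12,13,14,15): XOR of data positions = 0⊕0⊕0⊕0⊕0⊕0⊕1 = 1
p8 (pos 8,9,10,11,12,13,14,15): XOR of data positions = 1⊕0⊕1⊕0⊕0⊕0⊕1 = 1
Codeword: 100100011010001

100100011010001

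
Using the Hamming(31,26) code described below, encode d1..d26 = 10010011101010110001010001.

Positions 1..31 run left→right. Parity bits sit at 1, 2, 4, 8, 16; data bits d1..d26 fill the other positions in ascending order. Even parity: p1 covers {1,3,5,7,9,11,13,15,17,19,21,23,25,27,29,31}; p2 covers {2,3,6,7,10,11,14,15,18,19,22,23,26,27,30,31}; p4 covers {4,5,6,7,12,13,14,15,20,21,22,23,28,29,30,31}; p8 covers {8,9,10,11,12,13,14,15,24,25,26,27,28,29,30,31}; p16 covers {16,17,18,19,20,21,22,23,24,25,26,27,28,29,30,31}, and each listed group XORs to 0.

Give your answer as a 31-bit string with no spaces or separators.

Place data at non-parity positions: p1 p2 1 p4 0 0 1 p8 0 0 1 1 1 0 1 p16 0 1 0 1 1 0 0 0 1 0 1 0 0 0 1
p1 (pos 1,3,5,7,9,11,13,15,17,19,21,23,25,27,29,31): XOR of data positions = 1⊕0⊕1⊕0⊕1⊕1⊕1⊕0⊕0⊕1⊕0⊕1⊕1⊕0⊕1 = 1
p2 (pos 2,3,6,7,10,11,14,15,18,19,22,23,26,27,30,31): XOR of data positions = 1⊕0⊕1⊕0⊕1⊕0⊕1⊕1⊕0⊕0⊕0⊕0⊕1⊕0⊕1 = 1
p4 (pos 4,5,6,7,12,13,14,15,20,21,22,23,28,29,30,31): XOR of data positions = 0⊕0⊕1⊕1⊕1⊕0⊕1⊕1⊕1⊕0⊕0⊕0⊕0⊕0⊕1 = 1
p8 (pos 8,9,10,11,12,13,14,15,24,25,26,27,28,29,30,31): XOR of data positions = 0⊕0⊕1⊕1⊕1⊕0⊕1⊕0⊕1⊕0⊕1⊕0⊕0⊕0⊕1 = 1
p16 (pos 16,17,18,19,20,21,22,23,24,25,26,27,28,29,30,31): XOR of data positions = 0⊕1⊕0⊕1⊕1⊕0⊕0⊕0⊕1⊕0⊕1⊕0⊕0⊕0⊕1 = 0
Codeword: 1111001100111010010110001010001

1111001100111010010110001010001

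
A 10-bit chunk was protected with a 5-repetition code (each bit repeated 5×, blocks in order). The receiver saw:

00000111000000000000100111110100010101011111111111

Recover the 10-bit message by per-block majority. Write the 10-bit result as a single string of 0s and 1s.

0100110111

Block 1 (00000): 0 ones → 0
Block 2 (11100): 3 ones → 1
Block 3 (00000): 0 ones → 0
Block 4 (00000): 0 ones → 0
Block 5 (10011): 3 ones → 1
Block 6 (11101): 4 ones → 1
Block 7 (00010): 1 one → 0
Block 8 (10101): 3 ones → 1
Block 9 (11111): 5 ones → 1
Block 10 (11111): 5 ones → 1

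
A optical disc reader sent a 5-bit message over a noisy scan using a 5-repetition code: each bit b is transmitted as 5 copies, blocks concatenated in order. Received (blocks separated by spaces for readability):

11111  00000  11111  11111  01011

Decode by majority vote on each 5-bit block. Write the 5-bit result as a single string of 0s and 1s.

Block 1 (11111): 5 ones → 1
Block 2 (00000): 0 ones → 0
Block 3 (11111): 5 ones → 1
Block 4 (11111): 5 ones → 1
Block 5 (01011): 3 ones → 1

10111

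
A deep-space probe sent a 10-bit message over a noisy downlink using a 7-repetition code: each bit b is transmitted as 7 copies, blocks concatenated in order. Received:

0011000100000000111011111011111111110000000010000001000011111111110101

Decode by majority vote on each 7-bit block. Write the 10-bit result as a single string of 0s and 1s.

0011100011

Block 1 (0011000): 2 ones → 0
Block 2 (1000000): 1 one → 0
Block 3 (0011101): 4 ones → 1
Block 4 (1111011): 6 ones → 1
Block 5 (1111111): 7 ones → 1
Block 6 (1000000): 1 one → 0
Block 7 (0010000): 1 one → 0
Block 8 (0010000): 1 one → 0
Block 9 (1111111): 7 ones → 1
Block 10 (1110101): 5 ones → 1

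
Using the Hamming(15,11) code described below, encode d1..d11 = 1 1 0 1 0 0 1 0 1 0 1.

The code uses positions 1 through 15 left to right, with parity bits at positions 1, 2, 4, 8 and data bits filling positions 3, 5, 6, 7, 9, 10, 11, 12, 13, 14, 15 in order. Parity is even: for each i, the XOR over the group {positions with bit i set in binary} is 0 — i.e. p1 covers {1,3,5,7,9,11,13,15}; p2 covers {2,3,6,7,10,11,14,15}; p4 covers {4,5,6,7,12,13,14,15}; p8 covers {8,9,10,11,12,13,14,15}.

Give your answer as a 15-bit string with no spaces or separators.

001010110010101

Place data at non-parity positions: p1 p2 1 p4 1 0 1 p8 0 0 1 0 1 0 1
p1 (pos 1,3,5,7,9,11,13,15): XOR of data positions = 1⊕1⊕1⊕0⊕1⊕1⊕1 = 0
p2 (pos 2,3,6,7,10,11,14,15): XOR of data positions = 1⊕0⊕1⊕0⊕1⊕0⊕1 = 0
p4 (pos 4,5,6,7,12,13,14,15): XOR of data positions = 1⊕0⊕1⊕0⊕1⊕0⊕1 = 0
p8 (pos 8,9,10,11,12,13,14,15): XOR of data positions = 0⊕0⊕1⊕0⊕1⊕0⊕1 = 1
Codeword: 001010110010101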